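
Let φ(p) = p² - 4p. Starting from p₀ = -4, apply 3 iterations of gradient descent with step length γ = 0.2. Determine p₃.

φ′(p) = 2p - 4
Step 1: φ′(-4) = -12; p₁ = -4 − 0.2·(-12) = -1.6
Step 2: φ′(-1.6) = -7.2; p₂ = -1.6 − 0.2·(-7.2) = -0.16
Step 3: φ′(-0.16) = -4.32; p₃ = -0.16 − 0.2·(-4.32) = 0.704

0.704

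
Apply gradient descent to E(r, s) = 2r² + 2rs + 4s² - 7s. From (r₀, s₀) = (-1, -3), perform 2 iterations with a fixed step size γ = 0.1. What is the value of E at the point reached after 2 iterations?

∇E = (4r + 2s, 2r + 8s - 7)
(r₁, s₁) = (-1, -3) − 0.1·(-10, -33) = (0, 0.3)
(r₂, s₂) = (0, 0.3) − 0.1·(0.6, -4.6) = (-0.06, 0.76)
E(-0.06, 0.76) = -3.0936

-3.0936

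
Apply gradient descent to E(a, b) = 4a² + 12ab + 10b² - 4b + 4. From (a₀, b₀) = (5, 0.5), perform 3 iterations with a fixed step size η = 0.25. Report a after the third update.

∇E = (8a + 12b, 12a + 20b - 4)
(a₁, b₁) = (5, 0.5) − 0.25·(46, 66) = (-6.5, -16)
(a₂, b₂) = (-6.5, -16) − 0.25·(-244, -402) = (54.5, 84.5)
(a₃, b₃) = (54.5, 84.5) − 0.25·(1450, 2340) = (-308, -500.5)
a = -308

-308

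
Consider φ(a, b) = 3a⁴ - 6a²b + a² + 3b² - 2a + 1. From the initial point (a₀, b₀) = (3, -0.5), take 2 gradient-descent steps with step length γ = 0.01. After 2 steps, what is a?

-0.42298368

∇φ = (12a³ - 12ab + 2a - 2, -6a² + 6b)
Step 1: at (3, -0.5), ∇φ = (346, -57) → (3, -0.5) − 0.01·(346, -57) = (-0.46, 0.07)
Step 2: at (-0.46, 0.07), ∇φ = (-3.701632, -0.8496) → (-0.46, 0.07) − 0.01·(-3.701632, -0.8496) = (-0.42298368, 0.078496)
a = -0.42298368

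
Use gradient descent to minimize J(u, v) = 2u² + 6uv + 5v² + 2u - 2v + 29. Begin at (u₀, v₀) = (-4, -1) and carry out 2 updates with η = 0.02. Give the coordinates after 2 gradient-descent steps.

∇J = (4u + 6v + 2, 6u + 10v - 2)
Step 1: at (-4, -1), ∇J = (-20, -36) → (-4, -1) − 0.02·(-20, -36) = (-3.6, -0.28)
Step 2: at (-3.6, -0.28), ∇J = (-14.08, -26.4) → (-3.6, -0.28) − 0.02·(-14.08, -26.4) = (-3.3184, 0.248)

(-3.3184, 0.248)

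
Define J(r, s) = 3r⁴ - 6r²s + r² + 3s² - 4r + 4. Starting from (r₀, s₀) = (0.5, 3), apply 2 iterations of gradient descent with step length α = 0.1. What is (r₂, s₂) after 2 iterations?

(-11.31835, 4.1415)

∇J = (12r³ - 12rs + 2r - 4, -6r² + 6s)
Step 1: at (0.5, 3), ∇J = (-19.5, 16.5) → (0.5, 3) − 0.1·(-19.5, 16.5) = (2.45, 1.35)
Step 2: at (2.45, 1.35), ∇J = (137.6835, -27.915) → (2.45, 1.35) − 0.1·(137.6835, -27.915) = (-11.31835, 4.1415)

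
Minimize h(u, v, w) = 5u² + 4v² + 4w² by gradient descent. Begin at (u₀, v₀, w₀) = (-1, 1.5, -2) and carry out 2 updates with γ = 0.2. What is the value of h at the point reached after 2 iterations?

8.24

∇h = (10u, 8v, 8w)
(u₁, v₁, w₁) = (-1, 1.5, -2) − 0.2·(-10, 12, -16) = (1, -0.9, 1.2)
(u₂, v₂, w₂) = (1, -0.9, 1.2) − 0.2·(10, -7.2, 9.6) = (-1, 0.54, -0.72)
h(-1, 0.54, -0.72) = 8.24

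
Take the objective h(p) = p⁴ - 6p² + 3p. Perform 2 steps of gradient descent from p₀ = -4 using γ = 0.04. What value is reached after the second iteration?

-5.75808

h′(p) = 4p³ - 12p + 3
Step 1: h′(-4) = -205; p₁ = -4 − 0.04·(-205) = 4.2
Step 2: h′(4.2) = 248.952; p₂ = 4.2 − 0.04·248.952 = -5.75808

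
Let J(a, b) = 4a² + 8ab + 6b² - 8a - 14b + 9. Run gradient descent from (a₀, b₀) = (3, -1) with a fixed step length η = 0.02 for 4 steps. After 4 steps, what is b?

∇J = (8a + 8b - 8, 8a + 12b - 14)
(a₁, b₁) = (3, -1) − 0.02·(8, -2) = (2.84, -0.96)
(a₂, b₂) = (2.84, -0.96) − 0.02·(7.04, -2.8) = (2.6992, -0.904)
(a₃, b₃) = (2.6992, -0.904) − 0.02·(6.3616, -3.2544) = (2.571968, -0.838912)
(a₄, b₄) = (2.571968, -0.838912) − 0.02·(5.864448, -3.4912) = (2.45467904, -0.769088)
b = -0.769088

-0.769088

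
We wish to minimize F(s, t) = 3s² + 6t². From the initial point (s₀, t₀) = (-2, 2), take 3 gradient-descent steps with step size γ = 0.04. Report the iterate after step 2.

∇F = (6s, 12t)
(s₁, t₁) = (-2, 2) − 0.04·(-12, 24) = (-1.52, 1.04)
(s₂, t₂) = (-1.52, 1.04) − 0.04·(-9.12, 12.48) = (-1.1552, 0.5408)

(-1.1552, 0.5408)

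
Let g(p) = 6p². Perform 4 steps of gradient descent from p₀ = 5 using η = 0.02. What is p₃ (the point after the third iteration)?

2.19488

g′(p) = 12p
p₁ = 5 − 0.02·60 = 3.8
p₂ = 3.8 − 0.02·45.6 = 2.888
p₃ = 2.888 − 0.02·34.656 = 2.19488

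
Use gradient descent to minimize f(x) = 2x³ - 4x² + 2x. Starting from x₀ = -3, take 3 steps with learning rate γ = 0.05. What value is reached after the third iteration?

f′(x) = 6x² - 8x + 2
Step 1: f′(-3) = 80; x₁ = -3 − 0.05·80 = -7
Step 2: f′(-7) = 352; x₂ = -7 − 0.05·352 = -24.6
Step 3: f′(-24.6) = 3829.76; x₃ = -24.6 − 0.05·3829.76 = -216.088

-216.088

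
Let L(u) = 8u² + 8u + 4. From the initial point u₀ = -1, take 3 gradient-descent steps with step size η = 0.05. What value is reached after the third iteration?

L′(u) = 16u + 8
u₁ = -1 − 0.05·(-8) = -0.6
u₂ = -0.6 − 0.05·(-1.6) = -0.52
u₃ = -0.52 − 0.05·(-0.32) = -0.504

-0.504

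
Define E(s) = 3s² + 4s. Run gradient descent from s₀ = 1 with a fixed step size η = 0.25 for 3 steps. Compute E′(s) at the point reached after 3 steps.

E′(s) = 6s + 4
s₁ = 1 − 0.25·10 = -1.5
s₂ = -1.5 − 0.25·(-5) = -0.25
s₃ = -0.25 − 0.25·2.5 = -0.875
E′(s) at (-0.875) = -1.25

-1.25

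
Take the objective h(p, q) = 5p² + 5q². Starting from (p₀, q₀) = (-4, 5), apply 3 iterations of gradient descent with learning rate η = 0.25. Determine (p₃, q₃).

(13.5, -16.875)

∇h = (10p, 10q)
(p₁, q₁) = (-4, 5) − 0.25·(-40, 50) = (6, -7.5)
(p₂, q₂) = (6, -7.5) − 0.25·(60, -75) = (-9, 11.25)
(p₃, q₃) = (-9, 11.25) − 0.25·(-90, 112.5) = (13.5, -16.875)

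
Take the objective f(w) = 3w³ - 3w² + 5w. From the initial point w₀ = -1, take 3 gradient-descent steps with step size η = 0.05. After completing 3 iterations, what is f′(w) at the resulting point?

2412.392431390625

f′(w) = 9w² - 6w + 5
w₁ = -1 − 0.05·20 = -2
w₂ = -2 − 0.05·53 = -4.65
w₃ = -4.65 − 0.05·227.5025 = -16.025125
f′(w) at (-16.025125) = 2412.392431390625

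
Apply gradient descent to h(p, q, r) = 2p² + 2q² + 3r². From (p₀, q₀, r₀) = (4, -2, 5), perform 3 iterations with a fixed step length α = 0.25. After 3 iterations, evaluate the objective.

1.171875

∇h = (4p, 4q, 6r)
(p₁, q₁, r₁) = (4, -2, 5) − 0.25·(16, -8, 30) = (0, 0, -2.5)
(p₂, q₂, r₂) = (0, 0, -2.5) − 0.25·(0, 0, -15) = (0, 0, 1.25)
(p₃, q₃, r₃) = (0, 0, 1.25) − 0.25·(0, 0, 7.5) = (0, 0, -0.625)
h(0, 0, -0.625) = 1.171875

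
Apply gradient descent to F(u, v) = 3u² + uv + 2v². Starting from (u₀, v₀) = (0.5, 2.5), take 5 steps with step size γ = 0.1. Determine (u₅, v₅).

∇F = (6u + v, u + 4v)
(u₁, v₁) = (0.5, 2.5) − 0.1·(5.5, 10.5) = (-0.05, 1.45)
(u₂, v₂) = (-0.05, 1.45) − 0.1·(1.15, 5.75) = (-0.165, 0.875)
(u₃, v₃) = (-0.165, 0.875) − 0.1·(-0.115, 3.335) = (-0.1535, 0.5415)
(u₄, v₄) = (-0.1535, 0.5415) − 0.1·(-0.3795, 2.0125) = (-0.11555, 0.34025)
(u₅, v₅) = (-0.11555, 0.34025) − 0.1·(-0.35305, 1.24545) = (-0.080245, 0.215705)

(-0.080245, 0.215705)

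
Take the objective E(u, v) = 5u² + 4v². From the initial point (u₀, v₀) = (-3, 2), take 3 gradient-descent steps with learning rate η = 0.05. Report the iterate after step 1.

∇E = (10u, 8v)
(u₁, v₁) = (-3, 2) − 0.05·(-30, 16) = (-1.5, 1.2)

(-1.5, 1.2)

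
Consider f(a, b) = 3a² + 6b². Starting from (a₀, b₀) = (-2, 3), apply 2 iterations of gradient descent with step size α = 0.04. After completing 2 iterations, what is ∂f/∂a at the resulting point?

-6.9312

∇f = (6a, 12b)
Step 1: at (-2, 3), ∇f = (-12, 36) → (-2, 3) − 0.04·(-12, 36) = (-1.52, 1.56)
Step 2: at (-1.52, 1.56), ∇f = (-9.12, 18.72) → (-1.52, 1.56) − 0.04·(-9.12, 18.72) = (-1.1552, 0.8112)
∂f/∂a at (-1.1552, 0.8112) = -6.9312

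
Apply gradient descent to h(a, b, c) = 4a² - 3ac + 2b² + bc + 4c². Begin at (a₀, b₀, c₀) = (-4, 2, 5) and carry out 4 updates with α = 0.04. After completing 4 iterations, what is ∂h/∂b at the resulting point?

3.34867712

∇h = (8a - 3c, 4b + c, -3a + b + 8c)
(a₁, b₁, c₁) = (-4, 2, 5) − 0.04·(-47, 13, 54) = (-2.12, 1.48, 2.84)
(a₂, b₂, c₂) = (-2.12, 1.48, 2.84) − 0.04·(-25.48, 8.76, 30.56) = (-1.1008, 1.1296, 1.6176)
(a₃, b₃, c₃) = (-1.1008, 1.1296, 1.6176) − 0.04·(-13.6592, 6.136, 17.3728) = (-0.554432, 0.88416, 0.922688)
(a₄, b₄, c₄) = (-0.554432, 0.88416, 0.922688) − 0.04·(-7.20352, 4.459328, 9.92896) = (-0.2662912, 0.70578688, 0.5255296)
∂h/∂b at (-0.2662912, 0.70578688, 0.5255296) = 3.34867712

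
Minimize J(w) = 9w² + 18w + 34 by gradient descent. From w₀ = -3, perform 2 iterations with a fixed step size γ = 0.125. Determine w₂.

J′(w) = 18w + 18
w₁ = -3 − 0.125·(-36) = 1.5
w₂ = 1.5 − 0.125·45 = -4.125

-4.125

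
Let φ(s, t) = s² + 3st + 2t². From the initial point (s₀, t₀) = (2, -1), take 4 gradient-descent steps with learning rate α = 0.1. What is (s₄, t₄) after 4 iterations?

∇φ = (2s + 3t, 3s + 4t)
(s₁, t₁) = (2, -1) − 0.1·(1, 2) = (1.9, -1.2)
(s₂, t₂) = (1.9, -1.2) − 0.1·(0.2, 0.9) = (1.88, -1.29)
(s₃, t₃) = (1.88, -1.29) − 0.1·(-0.11, 0.48) = (1.891, -1.338)
(s₄, t₄) = (1.891, -1.338) − 0.1·(-0.232, 0.321) = (1.9142, -1.3701)

(1.9142, -1.3701)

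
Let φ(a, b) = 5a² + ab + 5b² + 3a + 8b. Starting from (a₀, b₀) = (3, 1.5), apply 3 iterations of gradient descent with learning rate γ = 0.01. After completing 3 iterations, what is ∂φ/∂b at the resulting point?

18.1226355

∇φ = (10a + b + 3, a + 10b + 8)
(a₁, b₁) = (3, 1.5) − 0.01·(34.5, 26) = (2.655, 1.24)
(a₂, b₂) = (2.655, 1.24) − 0.01·(30.79, 23.055) = (2.3471, 1.00945)
(a₃, b₃) = (2.3471, 1.00945) − 0.01·(27.48045, 20.4416) = (2.0722955, 0.805034)
∂φ/∂b at (2.0722955, 0.805034) = 18.1226355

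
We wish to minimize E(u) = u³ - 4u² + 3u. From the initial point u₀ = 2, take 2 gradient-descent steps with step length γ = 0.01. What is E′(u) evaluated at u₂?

E′(u) = 3u² - 8u + 3
u₁ = 2 − 0.01·(-1) = 2.01
u₂ = 2.01 − 0.01·(-0.9597) = 2.019597
E′(u) at (2.019597) = -0.920459872773

-0.920459872773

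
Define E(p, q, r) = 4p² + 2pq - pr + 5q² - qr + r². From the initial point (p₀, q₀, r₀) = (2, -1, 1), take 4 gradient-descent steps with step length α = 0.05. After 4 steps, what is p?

0.450275

∇E = (8p + 2q - r, 2p + 10q - r, -p - q + 2r)
Step 1: at (2, -1, 1), ∇E = (13, -7, 1) → (2, -1, 1) − 0.05·(13, -7, 1) = (1.35, -0.65, 0.95)
Step 2: at (1.35, -0.65, 0.95), ∇E = (8.55, -4.75, 1.2) → (1.35, -0.65, 0.95) − 0.05·(8.55, -4.75, 1.2) = (0.9225, -0.4125, 0.89)
Step 3: at (0.9225, -0.4125, 0.89), ∇E = (5.665, -3.17, 1.27) → (0.9225, -0.4125, 0.89) − 0.05·(5.665, -3.17, 1.27) = (0.63925, -0.254, 0.8265)
Step 4: at (0.63925, -0.254, 0.8265), ∇E = (3.7795, -2.088, 1.26775) → (0.63925, -0.254, 0.8265) − 0.05·(3.7795, -2.088, 1.26775) = (0.450275, -0.1496, 0.7631125)
p = 0.450275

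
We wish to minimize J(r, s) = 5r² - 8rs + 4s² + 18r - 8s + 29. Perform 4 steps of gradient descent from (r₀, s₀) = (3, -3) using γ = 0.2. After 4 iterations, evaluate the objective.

∇J = (10r - 8s + 18, -8r + 8s - 8)
(r₁, s₁) = (3, -3) − 0.2·(72, -56) = (-11.4, 8.2)
(r₂, s₂) = (-11.4, 8.2) − 0.2·(-161.6, 148.8) = (20.92, -21.56)
(r₃, s₃) = (20.92, -21.56) − 0.2·(399.68, -347.84) = (-59.016, 48.008)
(r₄, s₄) = (-59.016, 48.008) − 0.2·(-956.224, 848.192) = (132.2288, -121.6304)
J(132.2288, -121.6304) = 278644.590848

278644.590848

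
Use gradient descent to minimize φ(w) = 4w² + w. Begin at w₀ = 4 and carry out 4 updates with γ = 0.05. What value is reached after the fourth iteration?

φ′(w) = 8w + 1
w₁ = 4 − 0.05·33 = 2.35
w₂ = 2.35 − 0.05·19.8 = 1.36
w₃ = 1.36 − 0.05·11.88 = 0.766
w₄ = 0.766 − 0.05·7.128 = 0.4096

0.4096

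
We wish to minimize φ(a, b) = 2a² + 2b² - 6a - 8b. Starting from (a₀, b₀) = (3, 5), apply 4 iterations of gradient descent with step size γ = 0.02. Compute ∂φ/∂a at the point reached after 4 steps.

4.29835776

∇φ = (4a - 6, 4b - 8)
(a₁, b₁) = (3, 5) − 0.02·(6, 12) = (2.88, 4.76)
(a₂, b₂) = (2.88, 4.76) − 0.02·(5.52, 11.04) = (2.7696, 4.5392)
(a₃, b₃) = (2.7696, 4.5392) − 0.02·(5.0784, 10.1568) = (2.668032, 4.336064)
(a₄, b₄) = (2.668032, 4.336064) − 0.02·(4.672128, 9.344256) = (2.57458944, 4.14917888)
∂φ/∂a at (2.57458944, 4.14917888) = 4.29835776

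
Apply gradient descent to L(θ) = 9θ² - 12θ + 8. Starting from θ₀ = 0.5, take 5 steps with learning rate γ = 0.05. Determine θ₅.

0.666665

L′(θ) = 18θ - 12
θ₁ = 0.5 − 0.05·(-3) = 0.65
θ₂ = 0.65 − 0.05·(-0.3) = 0.665
θ₃ = 0.665 − 0.05·(-0.03) = 0.6665
θ₄ = 0.6665 − 0.05·(-0.003) = 0.66665
θ₅ = 0.66665 − 0.05·(-0.0003) = 0.666665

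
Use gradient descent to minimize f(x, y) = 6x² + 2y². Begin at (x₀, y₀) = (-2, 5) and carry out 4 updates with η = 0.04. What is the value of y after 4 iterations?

2.4893568

∇f = (12x, 4y)
(x₁, y₁) = (-2, 5) − 0.04·(-24, 20) = (-1.04, 4.2)
(x₂, y₂) = (-1.04, 4.2) − 0.04·(-12.48, 16.8) = (-0.5408, 3.528)
(x₃, y₃) = (-0.5408, 3.528) − 0.04·(-6.4896, 14.112) = (-0.281216, 2.96352)
(x₄, y₄) = (-0.281216, 2.96352) − 0.04·(-3.374592, 11.85408) = (-0.14623232, 2.4893568)
y = 2.4893568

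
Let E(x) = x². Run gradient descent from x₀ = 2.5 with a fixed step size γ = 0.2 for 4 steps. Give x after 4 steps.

0.324

E′(x) = 2x
Step 1: E′(2.5) = 5; x₁ = 2.5 − 0.2·5 = 1.5
Step 2: E′(1.5) = 3; x₂ = 1.5 − 0.2·3 = 0.9
Step 3: E′(0.9) = 1.8; x₃ = 0.9 − 0.2·1.8 = 0.54
Step 4: E′(0.54) = 1.08; x₄ = 0.54 − 0.2·1.08 = 0.324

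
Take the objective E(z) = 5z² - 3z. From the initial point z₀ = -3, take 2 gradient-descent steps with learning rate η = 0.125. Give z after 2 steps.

0.09375

E′(z) = 10z - 3
z₁ = -3 − 0.125·(-33) = 1.125
z₂ = 1.125 − 0.125·8.25 = 0.09375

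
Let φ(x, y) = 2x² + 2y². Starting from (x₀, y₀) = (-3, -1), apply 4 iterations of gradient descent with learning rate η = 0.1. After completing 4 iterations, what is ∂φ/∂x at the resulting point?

∇φ = (4x, 4y)
(x₁, y₁) = (-3, -1) − 0.1·(-12, -4) = (-1.8, -0.6)
(x₂, y₂) = (-1.8, -0.6) − 0.1·(-7.2, -2.4) = (-1.08, -0.36)
(x₃, y₃) = (-1.08, -0.36) − 0.1·(-4.32, -1.44) = (-0.648, -0.216)
(x₄, y₄) = (-0.648, -0.216) − 0.1·(-2.592, -0.864) = (-0.3888, -0.1296)
∂φ/∂x at (-0.3888, -0.1296) = -1.5552

-1.5552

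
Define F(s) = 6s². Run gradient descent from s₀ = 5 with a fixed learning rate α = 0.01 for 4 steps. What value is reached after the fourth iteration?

F′(s) = 12s
Step 1: F′(5) = 60; s₁ = 5 − 0.01·60 = 4.4
Step 2: F′(4.4) = 52.8; s₂ = 4.4 − 0.01·52.8 = 3.872
Step 3: F′(3.872) = 46.464; s₃ = 3.872 − 0.01·46.464 = 3.40736
Step 4: F′(3.40736) = 40.88832; s₄ = 3.40736 − 0.01·40.88832 = 2.9984768

2.9984768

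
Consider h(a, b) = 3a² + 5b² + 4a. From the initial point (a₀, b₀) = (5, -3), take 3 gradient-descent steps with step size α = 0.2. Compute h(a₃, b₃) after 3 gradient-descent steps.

∇h = (6a + 4, 10b)
(a₁, b₁) = (5, -3) − 0.2·(34, -30) = (-1.8, 3)
(a₂, b₂) = (-1.8, 3) − 0.2·(-6.8, 30) = (-0.44, -3)
(a₃, b₃) = (-0.44, -3) − 0.2·(1.36, -30) = (-0.712, 3)
h(-0.712, 3) = 43.672832

43.672832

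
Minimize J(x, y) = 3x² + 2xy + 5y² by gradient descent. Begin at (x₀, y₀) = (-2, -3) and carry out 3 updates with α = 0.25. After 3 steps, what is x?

∇J = (6x + 2y, 2x + 10y)
(x₁, y₁) = (-2, -3) − 0.25·(-18, -34) = (2.5, 5.5)
(x₂, y₂) = (2.5, 5.5) − 0.25·(26, 60) = (-4, -9.5)
(x₃, y₃) = (-4, -9.5) − 0.25·(-43, -103) = (6.75, 16.25)
x = 6.75

6.75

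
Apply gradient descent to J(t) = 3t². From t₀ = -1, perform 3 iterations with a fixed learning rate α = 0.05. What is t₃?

-0.343

J′(t) = 6t
Step 1: J′(-1) = -6; t₁ = -1 − 0.05·(-6) = -0.7
Step 2: J′(-0.7) = -4.2; t₂ = -0.7 − 0.05·(-4.2) = -0.49
Step 3: J′(-0.49) = -2.94; t₃ = -0.49 − 0.05·(-2.94) = -0.343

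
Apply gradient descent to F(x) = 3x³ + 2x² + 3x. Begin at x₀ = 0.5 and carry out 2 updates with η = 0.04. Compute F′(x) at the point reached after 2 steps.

3.176875751184

F′(x) = 9x² + 4x + 3
x₁ = 0.5 − 0.04·7.25 = 0.21
x₂ = 0.21 − 0.04·4.2369 = 0.040524
F′(x) at (0.040524) = 3.176875751184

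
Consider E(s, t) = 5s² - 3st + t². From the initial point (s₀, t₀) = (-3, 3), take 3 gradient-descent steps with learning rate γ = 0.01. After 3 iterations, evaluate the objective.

∇E = (10s - 3t, -3s + 2t)
Step 1: at (-3, 3), ∇E = (-39, 15) → (-3, 3) − 0.01·(-39, 15) = (-2.61, 2.85)
Step 2: at (-2.61, 2.85), ∇E = (-34.65, 13.53) → (-2.61, 2.85) − 0.01·(-34.65, 13.53) = (-2.2635, 2.7147)
Step 3: at (-2.2635, 2.7147), ∇E = (-30.7791, 12.2199) → (-2.2635, 2.7147) − 0.01·(-30.7791, 12.2199) = (-1.955709, 2.592501)
E(-1.955709, 2.592501) = 41.055582513033

41.055582513033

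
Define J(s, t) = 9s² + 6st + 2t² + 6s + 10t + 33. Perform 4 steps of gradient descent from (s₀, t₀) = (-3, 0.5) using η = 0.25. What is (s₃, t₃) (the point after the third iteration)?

∇J = (18s + 6t + 6, 6s + 4t + 10)
(s₁, t₁) = (-3, 0.5) − 0.25·(-45, -6) = (8.25, 2)
(s₂, t₂) = (8.25, 2) − 0.25·(166.5, 67.5) = (-33.375, -14.875)
(s₃, t₃) = (-33.375, -14.875) − 0.25·(-684, -249.75) = (137.625, 47.5625)

(137.625, 47.5625)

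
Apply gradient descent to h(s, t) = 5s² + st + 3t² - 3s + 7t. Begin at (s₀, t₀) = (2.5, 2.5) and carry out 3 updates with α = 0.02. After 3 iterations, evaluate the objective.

∇h = (10s + t - 3, s + 6t + 7)
Step 1: at (2.5, 2.5), ∇h = (24.5, 24.5) → (2.5, 2.5) − 0.02·(24.5, 24.5) = (2.01, 2.01)
Step 2: at (2.01, 2.01), ∇h = (19.11, 21.07) → (2.01, 2.01) − 0.02·(19.11, 21.07) = (1.6278, 1.5886)
Step 3: at (1.6278, 1.5886), ∇h = (14.8666, 18.1594) → (1.6278, 1.5886) − 0.02·(14.8666, 18.1594) = (1.330468, 1.225412)
h(1.330468, 1.225412) = 19.572480657168

19.572480657168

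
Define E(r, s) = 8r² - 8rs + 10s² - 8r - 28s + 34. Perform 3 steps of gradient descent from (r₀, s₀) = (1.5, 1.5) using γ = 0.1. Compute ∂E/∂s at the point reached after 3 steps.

34.96

∇E = (16r - 8s - 8, -8r + 20s - 28)
(r₁, s₁) = (1.5, 1.5) − 0.1·(4, -10) = (1.1, 2.5)
(r₂, s₂) = (1.1, 2.5) − 0.1·(-10.4, 13.2) = (2.14, 1.18)
(r₃, s₃) = (2.14, 1.18) − 0.1·(16.8, -21.52) = (0.46, 3.332)
∂E/∂s at (0.46, 3.332) = 34.96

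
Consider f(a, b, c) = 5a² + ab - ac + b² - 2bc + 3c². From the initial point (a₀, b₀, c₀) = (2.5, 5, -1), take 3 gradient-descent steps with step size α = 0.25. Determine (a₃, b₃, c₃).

(-14.21875, -1.421875, 5.234375)

∇f = (10a + b - c, a + 2b - 2c, -a - 2b + 6c)
Step 1: at (2.5, 5, -1), ∇f = (31, 14.5, -18.5) → (2.5, 5, -1) − 0.25·(31, 14.5, -18.5) = (-5.25, 1.375, 3.625)
Step 2: at (-5.25, 1.375, 3.625), ∇f = (-54.75, -9.75, 24.25) → (-5.25, 1.375, 3.625) − 0.25·(-54.75, -9.75, 24.25) = (8.4375, 3.8125, -2.4375)
Step 3: at (8.4375, 3.8125, -2.4375), ∇f = (90.625, 20.9375, -30.6875) → (8.4375, 3.8125, -2.4375) − 0.25·(90.625, 20.9375, -30.6875) = (-14.21875, -1.421875, 5.234375)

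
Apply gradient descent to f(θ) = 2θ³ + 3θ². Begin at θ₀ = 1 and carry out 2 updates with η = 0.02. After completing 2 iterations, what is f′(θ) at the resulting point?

5.753243172864

f′(θ) = 6θ² + 6θ
θ₁ = 1 − 0.02·12 = 0.76
θ₂ = 0.76 − 0.02·8.0256 = 0.599488
f′(θ) at (0.599488) = 5.753243172864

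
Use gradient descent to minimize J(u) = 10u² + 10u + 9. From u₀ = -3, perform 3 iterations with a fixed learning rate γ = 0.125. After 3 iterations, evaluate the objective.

718.4140625

J′(u) = 20u + 10
Step 1: J′(-3) = -50; u₁ = -3 − 0.125·(-50) = 3.25
Step 2: J′(3.25) = 75; u₂ = 3.25 − 0.125·75 = -6.125
Step 3: J′(-6.125) = -112.5; u₃ = -6.125 − 0.125·(-112.5) = 7.9375
J(7.9375) = 718.4140625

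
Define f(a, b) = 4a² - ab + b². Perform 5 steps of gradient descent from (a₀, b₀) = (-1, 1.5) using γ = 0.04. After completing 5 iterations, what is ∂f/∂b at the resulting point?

∇f = (8a - b, -a + 2b)
(a₁, b₁) = (-1, 1.5) − 0.04·(-9.5, 4) = (-0.62, 1.34)
(a₂, b₂) = (-0.62, 1.34) − 0.04·(-6.3, 3.3) = (-0.368, 1.208)
(a₃, b₃) = (-0.368, 1.208) − 0.04·(-4.152, 2.784) = (-0.20192, 1.09664)
(a₄, b₄) = (-0.20192, 1.09664) − 0.04·(-2.712, 2.3952) = (-0.09344, 1.000832)
(a₅, b₅) = (-0.09344, 1.000832) − 0.04·(-1.748352, 2.095104) = (-0.02350592, 0.91702784)
∂f/∂b at (-0.02350592, 0.91702784) = 1.8575616

1.8575616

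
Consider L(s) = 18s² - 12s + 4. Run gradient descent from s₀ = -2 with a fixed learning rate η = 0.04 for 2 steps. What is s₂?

L′(s) = 36s - 12
Step 1: L′(-2) = -84; s₁ = -2 − 0.04·(-84) = 1.36
Step 2: L′(1.36) = 36.96; s₂ = 1.36 − 0.04·36.96 = -0.1184

-0.1184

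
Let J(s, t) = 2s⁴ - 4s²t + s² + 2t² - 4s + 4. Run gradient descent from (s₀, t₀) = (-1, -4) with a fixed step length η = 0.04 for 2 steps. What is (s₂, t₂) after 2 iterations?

(-0.11702528, -2.575104)

∇J = (8s³ - 8st + 2s - 4, -4s² + 4t)
(s₁, t₁) = (-1, -4) − 0.04·(-46, -20) = (0.84, -3.2)
(s₂, t₂) = (0.84, -3.2) − 0.04·(23.925632, -15.6224) = (-0.11702528, -2.575104)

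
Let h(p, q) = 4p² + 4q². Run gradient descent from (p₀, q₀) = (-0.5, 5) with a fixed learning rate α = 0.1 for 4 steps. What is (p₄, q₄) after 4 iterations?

∇h = (8p, 8q)
Step 1: at (-0.5, 5), ∇h = (-4, 40) → (-0.5, 5) − 0.1·(-4, 40) = (-0.1, 1)
Step 2: at (-0.1, 1), ∇h = (-0.8, 8) → (-0.1, 1) − 0.1·(-0.8, 8) = (-0.02, 0.2)
Step 3: at (-0.02, 0.2), ∇h = (-0.16, 1.6) → (-0.02, 0.2) − 0.1·(-0.16, 1.6) = (-0.004, 0.04)
Step 4: at (-0.004, 0.04), ∇h = (-0.032, 0.32) → (-0.004, 0.04) − 0.1·(-0.032, 0.32) = (-0.0008, 0.008)

(-0.0008, 0.008)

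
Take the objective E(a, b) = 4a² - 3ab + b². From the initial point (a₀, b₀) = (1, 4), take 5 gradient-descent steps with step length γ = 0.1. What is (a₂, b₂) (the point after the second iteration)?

∇E = (8a - 3b, -3a + 2b)
(a₁, b₁) = (1, 4) − 0.1·(-4, 5) = (1.4, 3.5)
(a₂, b₂) = (1.4, 3.5) − 0.1·(0.7, 2.8) = (1.33, 3.22)

(1.33, 3.22)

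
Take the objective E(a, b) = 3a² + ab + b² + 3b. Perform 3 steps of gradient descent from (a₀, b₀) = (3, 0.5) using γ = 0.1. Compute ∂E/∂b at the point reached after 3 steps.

∇E = (6a + b, a + 2b + 3)
(a₁, b₁) = (3, 0.5) − 0.1·(18.5, 7) = (1.15, -0.2)
(a₂, b₂) = (1.15, -0.2) − 0.1·(6.7, 3.75) = (0.48, -0.575)
(a₃, b₃) = (0.48, -0.575) − 0.1·(2.305, 2.33) = (0.2495, -0.808)
∂E/∂b at (0.2495, -0.808) = 1.6335

1.6335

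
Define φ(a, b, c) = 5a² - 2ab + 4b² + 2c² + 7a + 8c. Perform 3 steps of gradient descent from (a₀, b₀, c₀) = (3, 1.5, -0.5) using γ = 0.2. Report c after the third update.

-1.988

∇φ = (10a - 2b + 7, -2a + 8b, 4c + 8)
(a₁, b₁, c₁) = (3, 1.5, -0.5) − 0.2·(34, 6, 6) = (-3.8, 0.3, -1.7)
(a₂, b₂, c₂) = (-3.8, 0.3, -1.7) − 0.2·(-31.6, 10, 1.2) = (2.52, -1.7, -1.94)
(a₃, b₃, c₃) = (2.52, -1.7, -1.94) − 0.2·(35.6, -18.64, 0.24) = (-4.6, 2.028, -1.988)
c = -1.988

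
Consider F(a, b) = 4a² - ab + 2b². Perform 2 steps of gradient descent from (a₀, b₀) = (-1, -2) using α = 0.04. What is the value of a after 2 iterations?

-0.5856

∇F = (8a - b, -a + 4b)
Step 1: at (-1, -2), ∇F = (-6, -7) → (-1, -2) − 0.04·(-6, -7) = (-0.76, -1.72)
Step 2: at (-0.76, -1.72), ∇F = (-4.36, -6.12) → (-0.76, -1.72) − 0.04·(-4.36, -6.12) = (-0.5856, -1.4752)
a = -0.5856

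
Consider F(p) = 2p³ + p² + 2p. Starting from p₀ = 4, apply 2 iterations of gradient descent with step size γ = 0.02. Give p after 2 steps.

1.340672

F′(p) = 6p² + 2p + 2
Step 1: F′(4) = 106; p₁ = 4 − 0.02·106 = 1.88
Step 2: F′(1.88) = 26.9664; p₂ = 1.88 − 0.02·26.9664 = 1.340672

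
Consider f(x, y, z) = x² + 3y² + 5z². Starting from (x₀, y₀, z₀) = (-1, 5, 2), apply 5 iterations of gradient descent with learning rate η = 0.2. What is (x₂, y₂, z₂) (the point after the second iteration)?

∇f = (2x, 6y, 10z)
Step 1: at (-1, 5, 2), ∇f = (-2, 30, 20) → (-1, 5, 2) − 0.2·(-2, 30, 20) = (-0.6, -1, -2)
Step 2: at (-0.6, -1, -2), ∇f = (-1.2, -6, -20) → (-0.6, -1, -2) − 0.2·(-1.2, -6, -20) = (-0.36, 0.2, 2)

(-0.36, 0.2, 2)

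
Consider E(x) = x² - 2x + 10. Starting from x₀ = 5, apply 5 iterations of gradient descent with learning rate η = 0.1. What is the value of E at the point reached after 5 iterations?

E′(x) = 2x - 2
Step 1: E′(5) = 8; x₁ = 5 − 0.1·8 = 4.2
Step 2: E′(4.2) = 6.4; x₂ = 4.2 − 0.1·6.4 = 3.56
Step 3: E′(3.56) = 5.12; x₃ = 3.56 − 0.1·5.12 = 3.048
Step 4: E′(3.048) = 4.096; x₄ = 3.048 − 0.1·4.096 = 2.6384
Step 5: E′(2.6384) = 3.2768; x₅ = 2.6384 − 0.1·3.2768 = 2.31072
E(2.31072) = 10.7179869184

10.7179869184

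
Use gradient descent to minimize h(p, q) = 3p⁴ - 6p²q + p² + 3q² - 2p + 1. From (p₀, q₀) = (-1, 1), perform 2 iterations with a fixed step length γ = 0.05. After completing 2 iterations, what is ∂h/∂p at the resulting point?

-1.079069313024

∇h = (12p³ - 12pq + 2p - 2, -6p² + 6q)
(p₁, q₁) = (-1, 1) − 0.05·(-4, 0) = (-0.8, 1)
(p₂, q₂) = (-0.8, 1) − 0.05·(-0.144, 2.16) = (-0.7928, 0.892)
∂h/∂p at (-0.7928, 0.892) = -1.079069313024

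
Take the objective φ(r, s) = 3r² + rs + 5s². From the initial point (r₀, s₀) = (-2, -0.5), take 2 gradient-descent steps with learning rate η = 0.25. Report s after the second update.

∇φ = (6r + s, r + 10s)
(r₁, s₁) = (-2, -0.5) − 0.25·(-12.5, -7) = (1.125, 1.25)
(r₂, s₂) = (1.125, 1.25) − 0.25·(8, 13.625) = (-0.875, -2.15625)
s = -2.15625

-2.15625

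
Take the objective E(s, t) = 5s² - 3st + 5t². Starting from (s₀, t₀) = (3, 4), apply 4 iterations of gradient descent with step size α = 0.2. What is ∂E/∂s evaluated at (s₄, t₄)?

∇E = (10s - 3t, -3s + 10t)
(s₁, t₁) = (3, 4) − 0.2·(18, 31) = (-0.6, -2.2)
(s₂, t₂) = (-0.6, -2.2) − 0.2·(0.6, -20.2) = (-0.72, 1.84)
(s₃, t₃) = (-0.72, 1.84) − 0.2·(-12.72, 20.56) = (1.824, -2.272)
(s₄, t₄) = (1.824, -2.272) − 0.2·(25.056, -28.192) = (-3.1872, 3.3664)
∂E/∂s at (-3.1872, 3.3664) = -41.9712

-41.9712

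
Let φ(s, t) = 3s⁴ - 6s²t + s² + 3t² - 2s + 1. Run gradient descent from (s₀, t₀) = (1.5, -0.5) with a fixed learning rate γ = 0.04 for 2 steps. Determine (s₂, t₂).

(-0.37084416, 0.186496)

∇φ = (12s³ - 12st + 2s - 2, -6s² + 6t)
Step 1: at (1.5, -0.5), ∇φ = (50.5, -16.5) → (1.5, -0.5) − 0.04·(50.5, -16.5) = (-0.52, 0.16)
Step 2: at (-0.52, 0.16), ∇φ = (-3.728896, -0.6624) → (-0.52, 0.16) − 0.04·(-3.728896, -0.6624) = (-0.37084416, 0.186496)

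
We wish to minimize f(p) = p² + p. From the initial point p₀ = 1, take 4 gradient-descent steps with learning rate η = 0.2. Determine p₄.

-0.3056

f′(p) = 2p + 1
Step 1: f′(1) = 3; p₁ = 1 − 0.2·3 = 0.4
Step 2: f′(0.4) = 1.8; p₂ = 0.4 − 0.2·1.8 = 0.04
Step 3: f′(0.04) = 1.08; p₃ = 0.04 − 0.2·1.08 = -0.176
Step 4: f′(-0.176) = 0.648; p₄ = -0.176 − 0.2·0.648 = -0.3056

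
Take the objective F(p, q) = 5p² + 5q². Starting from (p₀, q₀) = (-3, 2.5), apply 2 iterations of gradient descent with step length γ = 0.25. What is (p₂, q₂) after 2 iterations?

(-6.75, 5.625)

∇F = (10p, 10q)
Step 1: at (-3, 2.5), ∇F = (-30, 25) → (-3, 2.5) − 0.25·(-30, 25) = (4.5, -3.75)
Step 2: at (4.5, -3.75), ∇F = (45, -37.5) → (4.5, -3.75) − 0.25·(45, -37.5) = (-6.75, 5.625)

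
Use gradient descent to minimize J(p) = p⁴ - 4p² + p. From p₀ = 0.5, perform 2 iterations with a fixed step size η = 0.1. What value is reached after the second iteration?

1.08125

J′(p) = 4p³ - 8p + 1
Step 1: J′(0.5) = -2.5; p₁ = 0.5 − 0.1·(-2.5) = 0.75
Step 2: J′(0.75) = -3.3125; p₂ = 0.75 − 0.1·(-3.3125) = 1.08125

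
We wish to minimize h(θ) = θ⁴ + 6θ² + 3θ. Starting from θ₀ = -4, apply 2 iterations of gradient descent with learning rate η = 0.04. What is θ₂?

h′(θ) = 4θ³ + 12θ + 3
Step 1: h′(-4) = -301; θ₁ = -4 − 0.04·(-301) = 8.04
Step 2: h′(8.04) = 2178.353856; θ₂ = 8.04 − 0.04·2178.353856 = -79.09415424

-79.09415424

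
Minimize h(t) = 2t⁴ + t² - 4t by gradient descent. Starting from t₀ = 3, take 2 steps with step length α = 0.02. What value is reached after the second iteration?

-0.82312704

h′(t) = 8t³ + 2t - 4
t₁ = 3 − 0.02·218 = -1.36
t₂ = -1.36 − 0.02·(-26.843648) = -0.82312704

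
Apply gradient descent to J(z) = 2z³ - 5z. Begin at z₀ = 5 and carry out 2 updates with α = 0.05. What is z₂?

-3.51875

J′(z) = 6z² - 5
z₁ = 5 − 0.05·145 = -2.25
z₂ = -2.25 − 0.05·25.375 = -3.51875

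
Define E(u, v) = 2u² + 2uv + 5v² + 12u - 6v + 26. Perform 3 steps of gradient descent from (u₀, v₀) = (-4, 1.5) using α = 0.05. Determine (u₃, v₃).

∇E = (4u + 2v + 12, 2u + 10v - 6)
Step 1: at (-4, 1.5), ∇E = (-1, 1) → (-4, 1.5) − 0.05·(-1, 1) = (-3.95, 1.45)
Step 2: at (-3.95, 1.45), ∇E = (-0.9, 0.6) → (-3.95, 1.45) − 0.05·(-0.9, 0.6) = (-3.905, 1.42)
Step 3: at (-3.905, 1.42), ∇E = (-0.78, 0.39) → (-3.905, 1.42) − 0.05·(-0.78, 0.39) = (-3.866, 1.4005)

(-3.866, 1.4005)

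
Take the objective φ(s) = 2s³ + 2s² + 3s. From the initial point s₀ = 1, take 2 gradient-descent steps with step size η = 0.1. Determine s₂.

-0.534

φ′(s) = 6s² + 4s + 3
s₁ = 1 − 0.1·13 = -0.3
s₂ = -0.3 − 0.1·2.34 = -0.534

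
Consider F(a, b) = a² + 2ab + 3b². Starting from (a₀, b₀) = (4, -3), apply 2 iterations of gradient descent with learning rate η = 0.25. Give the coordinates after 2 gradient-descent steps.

(2, -1.5)

∇F = (2a + 2b, 2a + 6b)
Step 1: at (4, -3), ∇F = (2, -10) → (4, -3) − 0.25·(2, -10) = (3.5, -0.5)
Step 2: at (3.5, -0.5), ∇F = (6, 4) → (3.5, -0.5) − 0.25·(6, 4) = (2, -1.5)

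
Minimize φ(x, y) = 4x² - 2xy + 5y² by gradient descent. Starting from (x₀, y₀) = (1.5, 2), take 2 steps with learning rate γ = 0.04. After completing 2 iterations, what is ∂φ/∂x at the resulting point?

5.4912

∇φ = (8x - 2y, -2x + 10y)
Step 1: at (1.5, 2), ∇φ = (8, 17) → (1.5, 2) − 0.04·(8, 17) = (1.18, 1.32)
Step 2: at (1.18, 1.32), ∇φ = (6.8, 10.84) → (1.18, 1.32) − 0.04·(6.8, 10.84) = (0.908, 0.8864)
∂φ/∂x at (0.908, 0.8864) = 5.4912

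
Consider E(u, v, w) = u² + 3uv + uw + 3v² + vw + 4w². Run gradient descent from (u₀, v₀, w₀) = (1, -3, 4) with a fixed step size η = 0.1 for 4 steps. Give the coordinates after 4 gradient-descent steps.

(1.5367, -0.8613, -0.0526)

∇E = (2u + 3v + w, 3u + 6v + w, u + v + 8w)
(u₁, v₁, w₁) = (1, -3, 4) − 0.1·(-3, -11, 30) = (1.3, -1.9, 1)
(u₂, v₂, w₂) = (1.3, -1.9, 1) − 0.1·(-2.1, -6.5, 7.4) = (1.51, -1.25, 0.26)
(u₃, v₃, w₃) = (1.51, -1.25, 0.26) − 0.1·(-0.47, -2.71, 2.34) = (1.557, -0.979, 0.026)
(u₄, v₄, w₄) = (1.557, -0.979, 0.026) − 0.1·(0.203, -1.177, 0.786) = (1.5367, -0.8613, -0.0526)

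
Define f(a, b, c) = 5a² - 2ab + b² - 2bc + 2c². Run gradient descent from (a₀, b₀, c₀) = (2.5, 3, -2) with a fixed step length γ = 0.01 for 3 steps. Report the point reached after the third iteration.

(1.9822, 2.850228, -1.599536)

∇f = (10a - 2b, -2a + 2b - 2c, -2b + 4c)
Step 1: at (2.5, 3, -2), ∇f = (19, 5, -14) → (2.5, 3, -2) − 0.01·(19, 5, -14) = (2.31, 2.95, -1.86)
Step 2: at (2.31, 2.95, -1.86), ∇f = (17.2, 5, -13.34) → (2.31, 2.95, -1.86) − 0.01·(17.2, 5, -13.34) = (2.138, 2.9, -1.7266)
Step 3: at (2.138, 2.9, -1.7266), ∇f = (15.58, 4.9772, -12.7064) → (2.138, 2.9, -1.7266) − 0.01·(15.58, 4.9772, -12.7064) = (1.9822, 2.850228, -1.599536)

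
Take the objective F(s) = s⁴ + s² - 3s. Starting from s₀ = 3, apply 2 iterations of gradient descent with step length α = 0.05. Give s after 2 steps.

1.171275

F′(s) = 4s³ + 2s - 3
s₁ = 3 − 0.05·111 = -2.55
s₂ = -2.55 − 0.05·(-74.4255) = 1.171275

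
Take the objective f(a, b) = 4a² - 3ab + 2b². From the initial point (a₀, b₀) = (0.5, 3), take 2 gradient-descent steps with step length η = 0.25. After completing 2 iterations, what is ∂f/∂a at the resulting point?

-15.6875

∇f = (8a - 3b, -3a + 4b)
Step 1: at (0.5, 3), ∇f = (-5, 10.5) → (0.5, 3) − 0.25·(-5, 10.5) = (1.75, 0.375)
Step 2: at (1.75, 0.375), ∇f = (12.875, -3.75) → (1.75, 0.375) − 0.25·(12.875, -3.75) = (-1.46875, 1.3125)
∂f/∂a at (-1.46875, 1.3125) = -15.6875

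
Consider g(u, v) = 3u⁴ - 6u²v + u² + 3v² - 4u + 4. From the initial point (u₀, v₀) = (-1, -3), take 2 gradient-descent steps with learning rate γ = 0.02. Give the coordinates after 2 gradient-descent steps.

∇g = (12u³ - 12uv + 2u - 4, -6u² + 6v)
(u₁, v₁) = (-1, -3) − 0.02·(-54, -24) = (0.08, -2.52)
(u₂, v₂) = (0.08, -2.52) − 0.02·(-1.414656, -15.1584) = (0.10829312, -2.216832)

(0.10829312, -2.216832)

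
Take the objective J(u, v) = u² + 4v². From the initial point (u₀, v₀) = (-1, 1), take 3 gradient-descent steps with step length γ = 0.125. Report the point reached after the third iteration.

(-0.421875, 0)

∇J = (2u, 8v)
(u₁, v₁) = (-1, 1) − 0.125·(-2, 8) = (-0.75, 0)
(u₂, v₂) = (-0.75, 0) − 0.125·(-1.5, 0) = (-0.5625, 0)
(u₃, v₃) = (-0.5625, 0) − 0.125·(-1.125, 0) = (-0.421875, 0)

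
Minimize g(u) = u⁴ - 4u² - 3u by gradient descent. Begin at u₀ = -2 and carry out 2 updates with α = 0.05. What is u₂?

g′(u) = 4u³ - 8u - 3
u₁ = -2 − 0.05·(-19) = -1.05
u₂ = -1.05 − 0.05·0.7695 = -1.088475

-1.088475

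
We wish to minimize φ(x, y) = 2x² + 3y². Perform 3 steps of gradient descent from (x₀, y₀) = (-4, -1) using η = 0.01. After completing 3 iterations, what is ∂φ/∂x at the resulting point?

∇φ = (4x, 6y)
(x₁, y₁) = (-4, -1) − 0.01·(-16, -6) = (-3.84, -0.94)
(x₂, y₂) = (-3.84, -0.94) − 0.01·(-15.36, -5.64) = (-3.6864, -0.8836)
(x₃, y₃) = (-3.6864, -0.8836) − 0.01·(-14.7456, -5.3016) = (-3.538944, -0.830584)
∂φ/∂x at (-3.538944, -0.830584) = -14.155776

-14.155776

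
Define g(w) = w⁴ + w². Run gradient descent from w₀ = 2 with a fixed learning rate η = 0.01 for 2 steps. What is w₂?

g′(w) = 4w³ + 2w
w₁ = 2 − 0.01·36 = 1.64
w₂ = 1.64 − 0.01·20.923776 = 1.43076224

1.43076224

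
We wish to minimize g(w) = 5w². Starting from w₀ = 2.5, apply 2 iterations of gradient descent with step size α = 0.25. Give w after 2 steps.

g′(w) = 10w
Step 1: g′(2.5) = 25; w₁ = 2.5 − 0.25·25 = -3.75
Step 2: g′(-3.75) = -37.5; w₂ = -3.75 − 0.25·(-37.5) = 5.625

5.625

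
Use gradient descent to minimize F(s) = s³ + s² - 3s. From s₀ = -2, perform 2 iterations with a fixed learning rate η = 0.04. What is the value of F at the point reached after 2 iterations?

-1.713098248192

F′(s) = 3s² + 2s - 3
Step 1: F′(-2) = 5; s₁ = -2 − 0.04·5 = -2.2
Step 2: F′(-2.2) = 7.12; s₂ = -2.2 − 0.04·7.12 = -2.4848
F(-2.4848) = -1.713098248192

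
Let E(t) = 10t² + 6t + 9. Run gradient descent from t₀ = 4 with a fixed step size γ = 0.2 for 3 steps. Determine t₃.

E′(t) = 20t + 6
t₁ = 4 − 0.2·86 = -13.2
t₂ = -13.2 − 0.2·(-258) = 38.4
t₃ = 38.4 − 0.2·774 = -116.4

-116.4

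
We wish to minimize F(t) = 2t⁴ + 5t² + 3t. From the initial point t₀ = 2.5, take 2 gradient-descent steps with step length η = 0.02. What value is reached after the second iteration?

F′(t) = 8t³ + 10t + 3
Step 1: F′(2.5) = 153; t₁ = 2.5 − 0.02·153 = -0.56
Step 2: F′(-0.56) = -4.004928; t₂ = -0.56 − 0.02·(-4.004928) = -0.47990144

-0.47990144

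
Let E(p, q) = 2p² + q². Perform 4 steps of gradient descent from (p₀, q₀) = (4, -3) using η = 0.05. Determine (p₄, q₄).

(1.6384, -1.9683)

∇E = (4p, 2q)
(p₁, q₁) = (4, -3) − 0.05·(16, -6) = (3.2, -2.7)
(p₂, q₂) = (3.2, -2.7) − 0.05·(12.8, -5.4) = (2.56, -2.43)
(p₃, q₃) = (2.56, -2.43) − 0.05·(10.24, -4.86) = (2.048, -2.187)
(p₄, q₄) = (2.048, -2.187) − 0.05·(8.192, -4.374) = (1.6384, -1.9683)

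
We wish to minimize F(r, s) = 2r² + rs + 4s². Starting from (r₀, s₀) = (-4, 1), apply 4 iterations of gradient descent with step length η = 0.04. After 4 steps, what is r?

∇F = (4r + s, r + 8s)
(r₁, s₁) = (-4, 1) − 0.04·(-15, 4) = (-3.4, 0.84)
(r₂, s₂) = (-3.4, 0.84) − 0.04·(-12.76, 3.32) = (-2.8896, 0.7072)
(r₃, s₃) = (-2.8896, 0.7072) − 0.04·(-10.8512, 2.768) = (-2.455552, 0.59648)
(r₄, s₄) = (-2.455552, 0.59648) − 0.04·(-9.225728, 2.316288) = (-2.08652288, 0.50382848)
r = -2.08652288

-2.08652288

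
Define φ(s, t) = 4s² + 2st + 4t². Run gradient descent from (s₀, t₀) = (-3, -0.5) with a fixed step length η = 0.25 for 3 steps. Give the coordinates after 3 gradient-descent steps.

∇φ = (8s + 2t, 2s + 8t)
(s₁, t₁) = (-3, -0.5) − 0.25·(-25, -10) = (3.25, 2)
(s₂, t₂) = (3.25, 2) − 0.25·(30, 22.5) = (-4.25, -3.625)
(s₃, t₃) = (-4.25, -3.625) − 0.25·(-41.25, -37.5) = (6.0625, 5.75)

(6.0625, 5.75)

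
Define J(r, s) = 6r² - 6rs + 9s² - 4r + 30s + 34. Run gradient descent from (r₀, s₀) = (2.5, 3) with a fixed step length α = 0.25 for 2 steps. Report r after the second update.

∇J = (12r - 6s - 4, -6r + 18s + 30)
Step 1: at (2.5, 3), ∇J = (8, 69) → (2.5, 3) − 0.25·(8, 69) = (0.5, -14.25)
Step 2: at (0.5, -14.25), ∇J = (87.5, -229.5) → (0.5, -14.25) − 0.25·(87.5, -229.5) = (-21.375, 43.125)
r = -21.375

-21.375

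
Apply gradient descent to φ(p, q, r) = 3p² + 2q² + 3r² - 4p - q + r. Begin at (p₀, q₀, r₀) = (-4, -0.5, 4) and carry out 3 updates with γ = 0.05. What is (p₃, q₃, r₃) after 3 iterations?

∇φ = (6p - 4, 4q - 1, 6r + 1)
(p₁, q₁, r₁) = (-4, -0.5, 4) − 0.05·(-28, -3, 25) = (-2.6, -0.35, 2.75)
(p₂, q₂, r₂) = (-2.6, -0.35, 2.75) − 0.05·(-19.6, -2.4, 17.5) = (-1.62, -0.23, 1.875)
(p₃, q₃, r₃) = (-1.62, -0.23, 1.875) − 0.05·(-13.72, -1.92, 12.25) = (-0.934, -0.134, 1.2625)

(-0.934, -0.134, 1.2625)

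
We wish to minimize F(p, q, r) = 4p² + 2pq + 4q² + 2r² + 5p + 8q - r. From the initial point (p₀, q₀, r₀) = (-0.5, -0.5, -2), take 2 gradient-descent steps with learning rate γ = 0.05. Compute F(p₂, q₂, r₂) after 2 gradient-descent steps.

-0.4737

∇F = (8p + 2q + 5, 2p + 8q + 8, 4r - 1)
Step 1: at (-0.5, -0.5, -2), ∇F = (0, 3, -9) → (-0.5, -0.5, -2) − 0.05·(0, 3, -9) = (-0.5, -0.65, -1.55)
Step 2: at (-0.5, -0.65, -1.55), ∇F = (-0.3, 1.8, -7.2) → (-0.5, -0.65, -1.55) − 0.05·(-0.3, 1.8, -7.2) = (-0.485, -0.74, -1.19)
F(-0.485, -0.74, -1.19) = -0.4737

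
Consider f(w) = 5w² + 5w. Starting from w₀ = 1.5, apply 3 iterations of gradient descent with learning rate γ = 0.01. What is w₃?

f′(w) = 10w + 5
w₁ = 1.5 − 0.01·20 = 1.3
w₂ = 1.3 − 0.01·18 = 1.12
w₃ = 1.12 − 0.01·16.2 = 0.958

0.958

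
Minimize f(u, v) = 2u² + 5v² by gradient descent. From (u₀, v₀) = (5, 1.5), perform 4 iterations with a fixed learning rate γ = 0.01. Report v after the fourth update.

0.98415

∇f = (4u, 10v)
Step 1: at (5, 1.5), ∇f = (20, 15) → (5, 1.5) − 0.01·(20, 15) = (4.8, 1.35)
Step 2: at (4.8, 1.35), ∇f = (19.2, 13.5) → (4.8, 1.35) − 0.01·(19.2, 13.5) = (4.608, 1.215)
Step 3: at (4.608, 1.215), ∇f = (18.432, 12.15) → (4.608, 1.215) − 0.01·(18.432, 12.15) = (4.42368, 1.0935)
Step 4: at (4.42368, 1.0935), ∇f = (17.69472, 10.935) → (4.42368, 1.0935) − 0.01·(17.69472, 10.935) = (4.2467328, 0.98415)
v = 0.98415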